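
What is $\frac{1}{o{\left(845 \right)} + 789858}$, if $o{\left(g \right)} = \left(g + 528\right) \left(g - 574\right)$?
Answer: $\frac{1}{1161941} \approx 8.6063 \cdot 10^{-7}$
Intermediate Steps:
$o{\left(g \right)} = \left(-574 + g\right) \left(528 + g\right)$ ($o{\left(g \right)} = \left(528 + g\right) \left(-574 + g\right) = \left(-574 + g\right) \left(528 + g\right)$)
$\frac{1}{o{\left(845 \right)} + 789858} = \frac{1}{\left(-303072 + 845^{2} - 38870\right) + 789858} = \frac{1}{\left(-303072 + 714025 - 38870\right) + 789858} = \frac{1}{372083 + 789858} = \frac{1}{1161941}$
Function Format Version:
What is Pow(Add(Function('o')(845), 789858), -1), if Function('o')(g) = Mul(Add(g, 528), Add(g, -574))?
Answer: Rational(1, 1161941) ≈ 8.6063e-7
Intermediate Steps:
Function('o')(g) = Mul(Add(-574, g), Add(528, g)) (Function('o')(g) = Mul(Add(528, g), Add(-574, g)) = Mul(Add(-574, g), Add(528, g)))
Pow(Add(Function('o')(845), 789858), -1) = Pow(Add(Add(-303072, Pow(845, 2), Mul(-46, 845)), 789858), -1) = Pow(Add(Add(-303072, 714025, -38870), 789858), -1) = Pow(Add(372083, 789858), -1) = Pow(1161941, -1) = Rational(1, 1161941)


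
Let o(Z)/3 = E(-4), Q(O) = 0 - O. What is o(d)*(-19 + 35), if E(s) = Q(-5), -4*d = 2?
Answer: 240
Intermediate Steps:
Q(O) = -O
d = -½ (d = -¼*2 = -½ ≈ -0.50000)
E(s) = 5 (E(s) = -1*(-5) = 5)
o(Z) = 15 (o(Z) = 3*5 = 15)
o(d)*(-19 + 35) = 15*(-19 + 35) = 15*16 = 240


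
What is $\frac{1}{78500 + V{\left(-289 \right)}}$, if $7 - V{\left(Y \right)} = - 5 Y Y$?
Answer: $\frac{1}{496112} \approx 2.0157 \cdot 10^{-6}$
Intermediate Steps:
$V{\left(Y \right)} = 7 + 5 Y^{2}$ ($V{\left(Y \right)} = 7 - - 5 Y Y = 7 - - 5 Y^{2} = 7 + 5 Y^{2}$)
$\frac{1}{78500 + V{\left(-289 \right)}} = \frac{1}{78500 + \left(7 + 5 \left(-289\right)^{2}\right)} = \frac{1}{78500 + \left(7 + 5 \cdot 83521\right)} = \frac{1}{78500 + \left(7 + 417605\right)} = \frac{1}{78500 + 417612} = \frac{1}{496112}$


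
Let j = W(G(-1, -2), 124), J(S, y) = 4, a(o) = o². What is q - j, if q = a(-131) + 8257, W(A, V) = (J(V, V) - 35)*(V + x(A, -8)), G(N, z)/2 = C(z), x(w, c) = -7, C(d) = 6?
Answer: 29045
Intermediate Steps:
G(N, z) = 12 (G(N, z) = 2*6 = 12)
W(A, V) = 217 - 31*V (W(A, V) = (4 - 35)*(V - 7) = -31*(-7 + V) = 217 - 31*V)
q = 25418 (q = (-131)² + 8257 = 17161 + 8257 = 25418)
j = -3627 (j = 217 - 31*124 = 217 - 3844 = -3627)
q - j = 25418 - 1*(-3627) = 25418 + 3627 = 29045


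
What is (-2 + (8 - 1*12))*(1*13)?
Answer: -78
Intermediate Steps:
(-2 + (8 - 1*12))*(1*13) = (-2 + (8 - 12))*13 = (-2 - 4)*13 = -6*13 = -78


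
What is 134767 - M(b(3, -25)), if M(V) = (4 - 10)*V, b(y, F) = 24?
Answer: 134911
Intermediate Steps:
M(V) = -6*V
134767 - M(b(3, -25)) = 134767 - (-6)*24 = 134767 - 1*(-144) = 134767 + 144 = 134911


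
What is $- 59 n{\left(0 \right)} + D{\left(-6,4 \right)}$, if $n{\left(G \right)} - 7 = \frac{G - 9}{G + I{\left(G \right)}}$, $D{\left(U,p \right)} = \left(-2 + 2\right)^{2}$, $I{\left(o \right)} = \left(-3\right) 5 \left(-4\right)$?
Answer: $- \frac{8083}{20} \approx -404.15$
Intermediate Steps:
$I{\left(o \right)} = 60$ ($I{\left(o \right)} = \left(-15\right) \left(-4\right) = 60$)
$D{\left(U,p \right)} = 0$ ($D{\left(U,p \right)} = 0^{2} = 0$)
$n{\left(G \right)} = 7 + \frac{-9 + G}{60 + G}$ ($n{\left(G \right)} = 7 + \frac{G - 9}{G + 60} = 7 + \frac{-9 + G}{60 + G}$)
$- 59 n{\left(0 \right)} + D{\left(-6,4 \right)} = - 59 \frac{411 + 8 \cdot 0}{60 + 0} + 0 = - 59 \frac{411 + 0}{60} + 0 = - 59 \cdot \frac{1}{60} \cdot 411 + 0 = \left(-59\right) \frac{137}{20} + 0 = - \frac{8083}{20} + 0 = - \frac{8083}{20}$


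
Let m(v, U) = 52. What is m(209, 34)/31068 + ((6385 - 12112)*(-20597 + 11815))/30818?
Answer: 195318945436/119681703 ≈ 1632.0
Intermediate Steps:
m(209, 34)/31068 + ((6385 - 12112)*(-20597 + 11815))/30818 = 52/31068 + ((6385 - 12112)*(-20597 + 11815))/30818 = 52*(1/31068) - 5727*(-8782)*(1/30818) = 13/7767 + 50294514*(1/30818) = 13/7767 + 25147257/15409 = 195318945436/119681703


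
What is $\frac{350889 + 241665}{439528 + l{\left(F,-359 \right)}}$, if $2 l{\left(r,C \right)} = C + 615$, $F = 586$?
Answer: $\frac{98759}{73276} \approx 1.3478$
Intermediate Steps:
$l{\left(r,C \right)} = \frac{615}{2} + \frac{C}{2}$ ($l{\left(r,C \right)} = \frac{C + 615}{2} = \frac{615 + C}{2} = \frac{615}{2} + \frac{C}{2}$)
$\frac{350889 + 241665}{439528 + l{\left(F,-359 \right)}} = \frac{350889 + 241665}{439528 + \left(\frac{615}{2} + \frac{1}{2} \left(-359\right)\right)} = \frac{592554}{439528 + \left(\frac{615}{2} - \frac{359}{2}\right)} = \frac{592554}{439528 + 128} = \frac{592554}{439656} = 592554 \cdot \frac{1}{439656} = \frac{98759}{73276}$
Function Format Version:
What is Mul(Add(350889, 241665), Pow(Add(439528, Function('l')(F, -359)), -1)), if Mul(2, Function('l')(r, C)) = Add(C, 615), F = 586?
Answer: Rational(98759, 73276) ≈ 1.3478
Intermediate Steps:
Function('l')(r, C) = Add(Rational(615, 2), Mul(Rational(1, 2), C)) (Function('l')(r, C) = Mul(Rational(1, 2), Add(C, 615)) = Mul(Rational(1, 2), Add(615, C)) = Add(Rational(615, 2), Mul(Rational(1, 2), C)))
Mul(Add(350889, 241665), Pow(Add(439528, Function('l')(F, -359)), -1)) = Mul(Add(350889, 241665), Pow(Add(439528, Add(Rational(615, 2), Mul(Rational(1, 2), -359))), -1)) = Mul(592554, Pow(Add(439528, Add(Rational(615, 2), Rational(-359, 2))), -1)) = Mul(592554, Pow(Add(439528, 128), -1)) = Mul(592554, Pow(439656, -1)) = Mul(592554, Rational(1, 439656)) = Rational(98759, 73276)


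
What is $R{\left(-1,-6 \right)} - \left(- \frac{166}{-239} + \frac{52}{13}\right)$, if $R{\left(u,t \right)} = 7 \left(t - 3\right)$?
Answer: $- \frac{16179}{239} \approx -67.695$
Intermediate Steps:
$R{\left(u,t \right)} = -21 + 7 t$ ($R{\left(u,t \right)} = 7 \left(-3 + t\right) = -21 + 7 t$)
$R{\left(-1,-6 \right)} - \left(- \frac{166}{-239} + \frac{52}{13}\right) = \left(-21 + 7 \left(-6\right)\right) - \left(- \frac{166}{-239} + \frac{52}{13}\right) = \left(-21 - 42\right) - \left(\left(-166\right) \left(- \frac{1}{239}\right) + 52 \cdot \frac{1}{13}\right) = -63 - \left(\frac{166}{239} + 4\right) = -63 - \frac{1122}{239} = - \frac{16179}{239}$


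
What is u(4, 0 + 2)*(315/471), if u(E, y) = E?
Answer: 420/157 ≈ 2.6752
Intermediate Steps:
u(4, 0 + 2)*(315/471) = 4*(315/471) = 4*(315*(1/471)) = 4*(105/157) = 420/157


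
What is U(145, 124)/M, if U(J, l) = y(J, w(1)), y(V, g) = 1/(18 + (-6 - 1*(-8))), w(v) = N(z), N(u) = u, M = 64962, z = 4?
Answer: 1/1299240 ≈ 7.6968e-7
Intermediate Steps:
w(v) = 4
y(V, g) = 1/20 (y(V, g) = 1/(18 + (-6 + 8)) = 1/(18 + 2) = 1/20)
U(J, l) = 1/20
U(145, 124)/M = (1/20)/64962 = (1/20)*(1/64962) = 1/1299240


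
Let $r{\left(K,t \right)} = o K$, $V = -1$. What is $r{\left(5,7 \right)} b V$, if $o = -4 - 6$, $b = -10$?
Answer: $-500$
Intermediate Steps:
$o = -10$ ($o = -4 - 6 = -10$)
$r{\left(K,t \right)} = - 10 K$
$r{\left(5,7 \right)} b V = \left(-10\right) 5 \left(-10\right) \left(-1\right) = \left(-50\right) \left(-10\right) \left(-1\right) = 500 \left(-1\right) = -500$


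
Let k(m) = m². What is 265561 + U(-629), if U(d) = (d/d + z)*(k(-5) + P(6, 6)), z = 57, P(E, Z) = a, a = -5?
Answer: 266721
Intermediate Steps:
P(E, Z) = -5
U(d) = 1160 (U(d) = (d/d + 57)*((-5)² - 5) = (1 + 57)*(25 - 5) = 58*20 = 1160)
265561 + U(-629) = 265561 + 1160 = 266721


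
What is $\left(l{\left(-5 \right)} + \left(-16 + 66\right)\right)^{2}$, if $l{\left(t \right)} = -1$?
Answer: $2401$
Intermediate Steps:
$\left(l{\left(-5 \right)} + \left(-16 + 66\right)\right)^{2} = \left(-1 + \left(-16 + 66\right)\right)^{2} = \left(-1 + 50\right)^{2} = 49^{2} = 2401$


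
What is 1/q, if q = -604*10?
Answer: -1/6040 ≈ -0.00016556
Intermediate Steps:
q = -6040
1/q = 1/(-6040) = -1/6040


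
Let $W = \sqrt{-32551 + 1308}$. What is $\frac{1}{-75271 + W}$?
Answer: $- \frac{75271}{5665754684} - \frac{i \sqrt{31243}}{5665754684} \approx -1.3285 \cdot 10^{-5} - 3.1197 \cdot 10^{-8} i$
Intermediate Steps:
$W = i \sqrt{31243}$ ($W = \sqrt{-31243} = i \sqrt{31243} \approx 176.76 i$)
$\frac{1}{-75271 + W} = \frac{1}{-75271 + i \sqrt{31243}}$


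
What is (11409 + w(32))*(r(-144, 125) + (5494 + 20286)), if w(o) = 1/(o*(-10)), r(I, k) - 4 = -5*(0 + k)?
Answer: 91852464761/320 ≈ 2.8704e+8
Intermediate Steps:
r(I, k) = 4 - 5*k (r(I, k) = 4 - 5*(0 + k) = 4 - 5*k)
w(o) = -1/(10*o) (w(o) = 1/(-10*o) = -1/(10*o))
(11409 + w(32))*(r(-144, 125) + (5494 + 20286)) = (11409 - 1/10/32)*((4 - 5*125) + (5494 + 20286)) = (11409 - 1/10*1/32)*((4 - 625) + 25780) = (11409 - 1/320)*(-621 + 25780) = (3650879/320)*25159 = 91852464761/320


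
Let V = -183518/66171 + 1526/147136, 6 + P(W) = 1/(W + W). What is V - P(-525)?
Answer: 131354010603/40567234400 ≈ 3.2379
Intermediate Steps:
P(W) = -6 + 1/(2*W) (P(W) = -6 + 1/(W + W) = -6 + 1/(2*W))
V = -13450563751/4868068128 (V = -183518*1/66171 + 1526*(1/147136) = -183518/66171 + 763/73568 = -13450563751/4868068128 ≈ -2.7630)
V - P(-525) = -13450563751/4868068128 - (-6 + (1/2)/(-525)) = -13450563751/4868068128 - (-6 + (1/2)*(-1/525)) = -13450563751/4868068128 - (-6 - 1/1050) = -13450563751/4868068128 - 1*(-6301/1050) = -13450563751/4868068128 + 6301/1050 = 131354010603/40567234400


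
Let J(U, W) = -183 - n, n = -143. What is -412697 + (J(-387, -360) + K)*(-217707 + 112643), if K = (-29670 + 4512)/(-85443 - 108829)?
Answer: 45851316539/12142 ≈ 3.7763e+6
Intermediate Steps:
J(U, W) = -40 (J(U, W) = -183 - 1*(-143) = -183 + 143 = -40)
K = 12579/97136 (K = -25158/(-194272) = -25158*(-1/194272) = 12579/97136 ≈ 0.12950)
-412697 + (J(-387, -360) + K)*(-217707 + 112643) = -412697 + (-40 + 12579/97136)*(-217707 + 112643) = -412697 - 3872861/97136*(-105064) = -412697 + 50862283513/12142 = 45851316539/12142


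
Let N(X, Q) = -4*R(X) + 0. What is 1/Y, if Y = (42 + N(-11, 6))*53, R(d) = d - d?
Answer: 1/2226 ≈ 0.00044924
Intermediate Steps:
R(d) = 0
N(X, Q) = 0 (N(X, Q) = -4*0 + 0 = 0 + 0 = 0)
Y = 2226 (Y = (42 + 0)*53 = 42*53 = 2226)
1/Y = 1/2226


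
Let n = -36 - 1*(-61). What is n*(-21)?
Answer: -525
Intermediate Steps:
n = 25 (n = -36 + 61 = 25)
n*(-21) = 25*(-21) = -525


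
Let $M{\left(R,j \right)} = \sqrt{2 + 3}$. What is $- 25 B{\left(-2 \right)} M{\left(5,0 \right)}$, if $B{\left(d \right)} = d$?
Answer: $50 \sqrt{5} \approx 111.8$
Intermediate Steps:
$M{\left(R,j \right)} = \sqrt{5}$
$- 25 B{\left(-2 \right)} M{\left(5,0 \right)} = \left(-25\right) \left(-2\right) \sqrt{5} = 50 \sqrt{5}$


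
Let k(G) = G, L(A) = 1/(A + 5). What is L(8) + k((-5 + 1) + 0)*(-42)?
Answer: 2185/13 ≈ 168.08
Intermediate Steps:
L(A) = 1/(5 + A)
L(8) + k((-5 + 1) + 0)*(-42) = 1/(5 + 8) + ((-5 + 1) + 0)*(-42) = 1/13 + (-4 + 0)*(-42) = 1/13 - 4*(-42) = 1/13 + 168 = 2185/13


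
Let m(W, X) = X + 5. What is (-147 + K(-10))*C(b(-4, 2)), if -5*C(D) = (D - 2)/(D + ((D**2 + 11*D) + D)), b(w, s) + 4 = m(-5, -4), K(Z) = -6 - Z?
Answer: 143/30 ≈ 4.7667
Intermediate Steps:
m(W, X) = 5 + X
b(w, s) = -3 (b(w, s) = -4 + (5 - 4) = -4 + 1 = -3)
C(D) = -(-2 + D)/(5*(D**2 + 13*D)) (C(D) = -(D - 2)/(5*(D + ((D**2 + 11*D) + D))) = -(-2 + D)/(5*(D + (D**2 + 12*D))) = -(-2 + D)/(5*(D**2 + 13*D)))
(-147 + K(-10))*C(b(-4, 2)) = (-147 + (-6 - 1*(-10)))*((1/5)*(2 - 1*(-3))/(-3*(13 - 3))) = (-147 + (-6 + 10))*((1/5)*(-1/3)*(2 + 3)/10) = (-147 + 4)*((1/5)*(-1/3)*(1/10)*5) = -143*(-1/30) = 143/30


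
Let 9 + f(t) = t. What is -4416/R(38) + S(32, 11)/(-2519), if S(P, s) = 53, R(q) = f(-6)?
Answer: 3707703/12595 ≈ 294.38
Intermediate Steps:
f(t) = -9 + t
R(q) = -15 (R(q) = -9 - 6 = -15)
-4416/R(38) + S(32, 11)/(-2519) = -4416/(-15) + 53/(-2519) = -4416*(-1/15) + 53*(-1/2519) = 1472/5 - 53/2519 = 3707703/12595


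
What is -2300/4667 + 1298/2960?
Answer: -375117/6907160 ≈ -0.054308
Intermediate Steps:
-2300/4667 + 1298/2960 = -2300*1/4667 + 1298*(1/2960) = -2300/4667 + 649/1480 = -375117/6907160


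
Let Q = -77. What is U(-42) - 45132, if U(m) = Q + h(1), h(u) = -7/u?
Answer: -45216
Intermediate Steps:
U(m) = -84 (U(m) = -77 - 7/1 = -77 - 7*1 = -77 - 7 = -84)
U(-42) - 45132 = -84 - 45132 = -45216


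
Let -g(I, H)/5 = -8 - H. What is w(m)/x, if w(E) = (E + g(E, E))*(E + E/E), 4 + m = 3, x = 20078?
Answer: 0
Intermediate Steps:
g(I, H) = 40 + 5*H (g(I, H) = -5*(-8 - H) = 40 + 5*H)
m = -1 (m = -4 + 3 = -1)
w(E) = (1 + E)*(40 + 6*E) (w(E) = (E + (40 + 5*E))*(E + E/E) = (40 + 6*E)*(E + 1) = (40 + 6*E)*(1 + E) = (1 + E)*(40 + 6*E))
w(m)/x = (40 + 6*(-1)² + 46*(-1))/20078 = (40 + 6*1 - 46)*(1/20078) = (40 + 6 - 46)*(1/20078) = 0*(1/20078) = 0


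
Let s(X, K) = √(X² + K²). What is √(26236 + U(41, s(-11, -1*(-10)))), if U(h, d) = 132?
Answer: 16*√103 ≈ 162.38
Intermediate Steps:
s(X, K) = √(K² + X²)
√(26236 + U(41, s(-11, -1*(-10)))) = √(26236 + 132) = √26368 = 16*√103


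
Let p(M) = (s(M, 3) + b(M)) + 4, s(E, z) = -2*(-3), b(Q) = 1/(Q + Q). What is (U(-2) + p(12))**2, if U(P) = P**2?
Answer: 113569/576 ≈ 197.17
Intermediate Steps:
b(Q) = 1/(2*Q)
s(E, z) = 6
p(M) = 10 + 1/(2*M) (p(M) = (6 + 1/(2*M)) + 4 = 10 + 1/(2*M))
(U(-2) + p(12))**2 = ((-2)**2 + (10 + (1/2)/12))**2 = (4 + (10 + (1/2)*(1/12)))**2 = (4 + (10 + 1/24))**2 = (4 + 241/24)**2 = (337/24)**2 = 113569/576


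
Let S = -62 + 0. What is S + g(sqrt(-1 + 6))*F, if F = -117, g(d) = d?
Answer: -62 - 117*sqrt(5) ≈ -323.62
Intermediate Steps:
S = -62
S + g(sqrt(-1 + 6))*F = -62 + sqrt(-1 + 6)*(-117) = -62 + sqrt(5)*(-117) = -62 - 117*sqrt(5)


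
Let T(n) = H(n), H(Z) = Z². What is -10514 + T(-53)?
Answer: -7705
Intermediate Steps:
T(n) = n²
-10514 + T(-53) = -10514 + (-53)² = -10514 + 2809 = -7705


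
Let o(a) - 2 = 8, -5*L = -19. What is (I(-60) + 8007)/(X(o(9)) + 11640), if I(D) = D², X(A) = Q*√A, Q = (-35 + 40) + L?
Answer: 84440925/84680516 - 127677*√10/169361032 ≈ 0.99479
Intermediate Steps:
L = 19/5 (L = -⅕*(-19) = 19/5 ≈ 3.8000)
o(a) = 10 (o(a) = 2 + 8 = 10)
Q = 44/5 (Q = (-35 + 40) + 19/5 = 5 + 19/5 = 44/5 ≈ 8.8000)
X(A) = 44*√A/5
(I(-60) + 8007)/(X(o(9)) + 11640) = ((-60)² + 8007)/(44*√10/5 + 11640) = (3600 + 8007)/(11640 + 44*√10/5) = 11607/(11640 + 44*√10/5)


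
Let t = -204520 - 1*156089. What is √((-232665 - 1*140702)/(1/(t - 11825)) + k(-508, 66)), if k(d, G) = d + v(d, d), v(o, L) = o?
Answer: √139054564262 ≈ 3.7290e+5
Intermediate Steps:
k(d, G) = 2*d (k(d, G) = d + d = 2*d)
t = -360609 (t = -204520 - 156089 = -360609)
√((-232665 - 1*140702)/(1/(t - 11825)) + k(-508, 66)) = √((-232665 - 1*140702)/(1/(-360609 - 11825)) + 2*(-508)) = √((-232665 - 140702)/(1/(-372434)) - 1016) = √(-373367/(-1/372434) - 1016) = √(-373367*(-372434) - 1016) = √(139054565278 - 1016) = √139054564262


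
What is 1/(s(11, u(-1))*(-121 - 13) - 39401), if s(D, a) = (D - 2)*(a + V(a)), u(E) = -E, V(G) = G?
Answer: -1/41813 ≈ -2.3916e-5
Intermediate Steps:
s(D, a) = 2*a*(-2 + D) (s(D, a) = (D - 2)*(a + a) = (-2 + D)*(2*a) = 2*a*(-2 + D))
1/(s(11, u(-1))*(-121 - 13) - 39401) = 1/((2*(-1*(-1))*(-2 + 11))*(-121 - 13) - 39401) = 1/((2*1*9)*(-134) - 39401) = 1/(18*(-134) - 39401) = 1/(-2412 - 39401) = 1/(-41813) = -1/41813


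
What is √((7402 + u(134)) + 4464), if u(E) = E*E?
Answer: √29822 ≈ 172.69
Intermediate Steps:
u(E) = E²
√((7402 + u(134)) + 4464) = √((7402 + 134²) + 4464) = √((7402 + 17956) + 4464) = √(25358 + 4464) = √29822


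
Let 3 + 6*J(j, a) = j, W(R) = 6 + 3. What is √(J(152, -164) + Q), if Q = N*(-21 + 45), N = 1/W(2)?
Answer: √110/2 ≈ 5.2440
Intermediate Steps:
W(R) = 9
J(j, a) = -½ + j/6
N = ⅑ (N = 1/9 = ⅑ ≈ 0.11111)
Q = 8/3 (Q = (-21 + 45)/9 = (⅑)*24 = 8/3 ≈ 2.6667)
√(J(152, -164) + Q) = √((-½ + (⅙)*152) + 8/3) = √((-½ + 76/3) + 8/3) = √(149/6 + 8/3) = √(55/2) = √110/2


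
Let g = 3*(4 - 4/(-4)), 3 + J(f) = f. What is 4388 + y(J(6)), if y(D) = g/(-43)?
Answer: 188669/43 ≈ 4387.6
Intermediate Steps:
J(f) = -3 + f
g = 15 (g = 3*(4 - 4*(-¼)) = 3*(4 + 1) = 3*5 = 15)
y(D) = -15/43 (y(D) = 15/(-43) = 15*(-1/43) = -15/43)
4388 + y(J(6)) = 4388 - 15/43 = 188669/43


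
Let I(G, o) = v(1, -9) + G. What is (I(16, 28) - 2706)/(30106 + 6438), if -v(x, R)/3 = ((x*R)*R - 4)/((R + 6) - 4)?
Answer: -2657/36544 ≈ -0.072707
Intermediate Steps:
v(x, R) = -3*(-4 + x*R²)/(2 + R) (v(x, R) = -3*((x*R)*R - 4)/((R + 6) - 4) = -3*((R*x)*R - 4)/((6 + R) - 4) = -3*(x*R² - 4)/(2 + R) = -3*(-4 + x*R²)/(2 + R))
I(G, o) = 33 + G (I(G, o) = 3*(4 - 1*1*(-9)²)/(2 - 9) + G = 3*(4 - 1*1*81)/(-7) + G = 3*(-⅐)*(4 - 81) + G = 3*(-⅐)*(-77) + G = 33 + G)
(I(16, 28) - 2706)/(30106 + 6438) = ((33 + 16) - 2706)/(30106 + 6438) = (49 - 2706)/36544 = -2657*1/36544 = -2657/36544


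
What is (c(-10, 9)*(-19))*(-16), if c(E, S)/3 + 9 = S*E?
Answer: -90288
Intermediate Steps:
c(E, S) = -27 + 3*E*S (c(E, S) = -27 + 3*(S*E) = -27 + 3*(E*S) = -27 + 3*E*S)
(c(-10, 9)*(-19))*(-16) = ((-27 + 3*(-10)*9)*(-19))*(-16) = ((-27 - 270)*(-19))*(-16) = -297*(-19)*(-16) = 5643*(-16) = -90288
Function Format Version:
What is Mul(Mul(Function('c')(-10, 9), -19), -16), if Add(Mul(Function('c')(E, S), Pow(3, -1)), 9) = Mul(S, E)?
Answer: -90288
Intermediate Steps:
Function('c')(E, S) = Add(-27, Mul(3, E, S)) (Function('c')(E, S) = Add(-27, Mul(3, Mul(S, E))) = Add(-27, Mul(3, Mul(E, S))) = Add(-27, Mul(3, E, S)))
Mul(Mul(Function('c')(-10, 9), -19), -16) = Mul(Mul(Add(-27, Mul(3, -10, 9)), -19), -16) = Mul(Mul(Add(-27, -270), -19), -16) = Mul(Mul(-297, -19), -16) = Mul(5643, -16) = -90288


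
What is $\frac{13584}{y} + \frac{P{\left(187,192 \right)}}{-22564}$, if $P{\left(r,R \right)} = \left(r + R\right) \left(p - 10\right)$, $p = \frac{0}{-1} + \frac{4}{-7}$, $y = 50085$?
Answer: $\frac{84529751}{188352990} \approx 0.44878$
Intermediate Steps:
$p = - \frac{4}{7}$ ($p = 0 \left(-1\right) + 4 \left(- \frac{1}{7}\right) = 0 - \frac{4}{7} = - \frac{4}{7} \approx -0.57143$)
$P{\left(r,R \right)} = - \frac{74 R}{7} - \frac{74 r}{7}$ ($P{\left(r,R \right)} = \left(r + R\right) \left(- \frac{4}{7} - 10\right) = \left(R + r\right) \left(- \frac{4}{7} - 10\right) = \left(R + r\right) \left(- \frac{74}{7}\right) = - \frac{74 R}{7} - \frac{74 r}{7}$)
$\frac{13584}{y} + \frac{P{\left(187,192 \right)}}{-22564} = \frac{13584}{50085} + \frac{\left(- \frac{74}{7}\right) 192 - \frac{13838}{7}}{-22564} = 13584 \cdot \frac{1}{50085} + \left(- \frac{14208}{7} - \frac{13838}{7}\right) \left(- \frac{1}{22564}\right) = \frac{4528}{16695} - - \frac{14023}{78974} = \frac{4528}{16695} + \frac{14023}{78974} = \frac{84529751}{188352990}$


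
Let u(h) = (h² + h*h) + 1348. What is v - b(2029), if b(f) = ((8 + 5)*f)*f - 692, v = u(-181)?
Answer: -53451371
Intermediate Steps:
u(h) = 1348 + 2*h² (u(h) = (h² + h²) + 1348 = 2*h² + 1348 = 1348 + 2*h²)
v = 66870 (v = 1348 + 2*(-181)² = 1348 + 2*32761 = 1348 + 65522 = 66870)
b(f) = -692 + 13*f² (b(f) = (13*f)*f - 692 = 13*f² - 692 = -692 + 13*f²)
v - b(2029) = 66870 - (-692 + 13*2029²) = 66870 - (-692 + 13*4116841) = 66870 - (-692 + 53518933) = 66870 - 1*53518241 = 66870 - 53518241 = -53451371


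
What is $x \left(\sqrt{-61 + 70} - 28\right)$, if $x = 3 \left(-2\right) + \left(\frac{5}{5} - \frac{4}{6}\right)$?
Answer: $\frac{425}{3} \approx 141.67$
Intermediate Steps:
$x = - \frac{17}{3}$ ($x = -6 + \left(5 \cdot \frac{1}{5} - \frac{2}{3}\right) = -6 + \left(1 - \frac{2}{3}\right) = -6 + \frac{1}{3} = - \frac{17}{3} \approx -5.6667$)
$x \left(\sqrt{-61 + 70} - 28\right) = - \frac{17 \left(\sqrt{-61 + 70} - 28\right)}{3} = - \frac{17 \left(\sqrt{9} - 28\right)}{3} = - \frac{17 \left(3 - 28\right)}{3} = \left(- \frac{17}{3}\right) \left(-25\right) = \frac{425}{3}$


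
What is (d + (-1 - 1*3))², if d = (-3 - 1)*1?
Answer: 64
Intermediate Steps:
d = -4 (d = -4*1 = -4)
(d + (-1 - 1*3))² = (-4 + (-1 - 1*3))² = (-4 + (-1 - 3))² = (-4 - 4)² = (-8)² = 64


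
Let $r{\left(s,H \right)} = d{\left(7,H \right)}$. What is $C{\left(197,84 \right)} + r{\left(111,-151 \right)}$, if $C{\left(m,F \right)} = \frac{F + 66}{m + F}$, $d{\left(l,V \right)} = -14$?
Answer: $- \frac{3784}{281} \approx -13.466$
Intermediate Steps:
$r{\left(s,H \right)} = -14$
$C{\left(m,F \right)} = \frac{66 + F}{F + m}$
$C{\left(197,84 \right)} + r{\left(111,-151 \right)} = \frac{66 + 84}{84 + 197} - 14 = \frac{1}{281} \cdot 150 - 14 = \frac{150}{281} - 14 = - \frac{3784}{281}$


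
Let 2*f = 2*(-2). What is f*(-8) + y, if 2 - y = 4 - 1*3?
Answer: 17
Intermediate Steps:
f = -2 (f = (2*(-2))/2 = (½)*(-4) = -2)
y = 1 (y = 2 - (4 - 1*3) = 2 - (4 - 3) = 2 - 1*1 = 2 - 1 = 1)
f*(-8) + y = -2*(-8) + 1 = 16 + 1 = 17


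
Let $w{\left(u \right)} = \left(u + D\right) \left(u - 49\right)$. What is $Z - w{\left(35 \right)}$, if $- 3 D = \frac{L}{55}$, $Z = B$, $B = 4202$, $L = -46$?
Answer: $\frac{774824}{165} \approx 4695.9$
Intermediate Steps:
$Z = 4202$
$D = \frac{46}{165}$ ($D = - \frac{\left(-46\right) \frac{1}{55}}{3} = \left(- \frac{1}{3}\right) \left(- \frac{46}{55}\right) = \frac{46}{165} \approx 0.27879$)
$w{\left(u \right)} = \left(-49 + u\right) \left(\frac{46}{165} + u\right)$ ($w{\left(u \right)} = \left(u + \frac{46}{165}\right) \left(u - 49\right) = \left(\frac{46}{165} + u\right) \left(-49 + u\right) = \left(-49 + u\right) \left(\frac{46}{165} + u\right)$)
$Z - w{\left(35 \right)} = 4202 - \left(- \frac{2254}{165} + 35^{2} - \frac{56273}{33}\right) = 4202 - \left(- \frac{2254}{165} + 1225 - \frac{56273}{33}\right) = 4202 - - \frac{81494}{165} = 4202 + \frac{81494}{165} = \frac{774824}{165}$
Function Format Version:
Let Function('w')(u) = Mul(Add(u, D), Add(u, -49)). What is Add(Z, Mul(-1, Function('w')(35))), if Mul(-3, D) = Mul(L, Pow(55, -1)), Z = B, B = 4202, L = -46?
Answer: Rational(774824, 165) ≈ 4695.9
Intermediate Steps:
Z = 4202
D = Rational(46, 165) (D = Mul(Rational(-1, 3), Mul(-46, Pow(55, -1))) = Mul(Rational(-1, 3), Mul(-46, Rational(1, 55))) = Mul(Rational(-1, 3), Rational(-46, 55)) = Rational(46, 165) ≈ 0.27879)
Function('w')(u) = Mul(Add(-49, u), Add(Rational(46, 165), u)) (Function('w')(u) = Mul(Add(u, Rational(46, 165)), Add(u, -49)) = Mul(Add(Rational(46, 165), u), Add(-49, u)) = Mul(Add(-49, u), Add(Rational(46, 165), u)))
Add(Z, Mul(-1, Function('w')(35))) = Add(4202, Mul(-1, Add(Rational(-2254, 165), Pow(35, 2), Mul(Rational(-8039, 165), 35)))) = Add(4202, Mul(-1, Add(Rational(-2254, 165), 1225, Rational(-56273, 33)))) = Add(4202, Mul(-1, Rational(-81494, 165))) = Add(4202, Rational(81494, 165)) = Rational(774824, 165)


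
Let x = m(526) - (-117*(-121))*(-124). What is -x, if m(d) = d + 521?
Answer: -1756515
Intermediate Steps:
m(d) = 521 + d
x = 1756515 (x = (521 + 526) - (-117*(-121))*(-124) = 1047 - 14157*(-124) = 1047 - 1*(-1755468) = 1047 + 1755468 = 1756515)
-x = -1*1756515 = -1756515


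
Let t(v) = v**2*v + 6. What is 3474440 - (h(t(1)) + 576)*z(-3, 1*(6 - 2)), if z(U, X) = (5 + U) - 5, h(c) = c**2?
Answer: 3476315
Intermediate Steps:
t(v) = 6 + v**3 (t(v) = v**3 + 6 = 6 + v**3)
z(U, X) = U
3474440 - (h(t(1)) + 576)*z(-3, 1*(6 - 2)) = 3474440 - ((6 + 1**3)**2 + 576)*(-3) = 3474440 - ((6 + 1)**2 + 576)*(-3) = 3474440 - (7**2 + 576)*(-3) = 3474440 - (49 + 576)*(-3) = 3474440 - 625*(-3) = 3474440 - 1*(-1875) = 3474440 + 1875 = 3476315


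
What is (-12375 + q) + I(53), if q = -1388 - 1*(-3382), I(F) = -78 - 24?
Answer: -10483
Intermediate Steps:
I(F) = -102
q = 1994 (q = -1388 + 3382 = 1994)
(-12375 + q) + I(53) = (-12375 + 1994) - 102 = -10381 - 102 = -10483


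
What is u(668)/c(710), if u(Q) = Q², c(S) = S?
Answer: 223112/355 ≈ 628.48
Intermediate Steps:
u(668)/c(710) = 668²/710 = 446224*(1/710) = 223112/355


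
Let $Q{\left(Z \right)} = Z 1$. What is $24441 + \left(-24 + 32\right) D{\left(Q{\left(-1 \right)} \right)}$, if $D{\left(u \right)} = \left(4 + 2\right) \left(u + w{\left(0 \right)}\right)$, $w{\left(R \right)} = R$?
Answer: $24393$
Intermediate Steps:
$Q{\left(Z \right)} = Z$
$D{\left(u \right)} = 6 u$ ($D{\left(u \right)} = \left(4 + 2\right) \left(u + 0\right) = 6 u$)
$24441 + \left(-24 + 32\right) D{\left(Q{\left(-1 \right)} \right)} = 24441 + \left(-24 + 32\right) 6 \left(-1\right) = 24441 + 8 \left(-6\right) = 24441 - 48 = 24393$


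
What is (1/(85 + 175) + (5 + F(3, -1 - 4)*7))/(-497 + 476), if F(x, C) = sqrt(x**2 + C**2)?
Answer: -1301/5460 - sqrt(34)/3 ≈ -2.1819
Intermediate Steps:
F(x, C) = sqrt(C**2 + x**2)
(1/(85 + 175) + (5 + F(3, -1 - 4)*7))/(-497 + 476) = (1/(85 + 175) + (5 + sqrt((-1 - 4)**2 + 3**2)*7))/(-497 + 476) = (1/260 + (5 + sqrt((-5)**2 + 9)*7))/(-21) = (1/260 + (5 + sqrt(25 + 9)*7))*(-1/21) = (1/260 + (5 + sqrt(34)*7))*(-1/21) = (1/260 + (5 + 7*sqrt(34)))*(-1/21) = (1301/260 + 7*sqrt(34))*(-1/21) = -1301/5460 - sqrt(34)/3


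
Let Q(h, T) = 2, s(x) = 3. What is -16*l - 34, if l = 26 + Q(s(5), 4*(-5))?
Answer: -482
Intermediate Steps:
l = 28 (l = 26 + 2 = 28)
-16*l - 34 = -16*28 - 34 = -448 - 34 = -482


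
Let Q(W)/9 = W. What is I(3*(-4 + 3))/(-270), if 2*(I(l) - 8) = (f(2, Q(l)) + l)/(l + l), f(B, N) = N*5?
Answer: -13/180 ≈ -0.072222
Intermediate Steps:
Q(W) = 9*W
f(B, N) = 5*N
I(l) = 39/2 (I(l) = 8 + ((5*(9*l) + l)/(l + l))/2 = 8 + ((45*l + l)/((2*l)))/2 = 8 + ((46*l)*(1/(2*l)))/2 = 8 + (1/2)*23 = 8 + 23/2 = 39/2)
I(3*(-4 + 3))/(-270) = (39/2)/(-270) = (39/2)*(-1/270) = -13/180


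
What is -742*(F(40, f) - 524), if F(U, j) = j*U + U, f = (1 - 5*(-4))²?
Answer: -12729752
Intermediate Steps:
f = 441 (f = (1 + 20)² = 21² = 441)
F(U, j) = U + U*j (F(U, j) = U*j + U = U + U*j)
-742*(F(40, f) - 524) = -742*(40*(1 + 441) - 524) = -742*(40*442 - 524) = -742*(17680 - 524) = -742*17156 = -12729752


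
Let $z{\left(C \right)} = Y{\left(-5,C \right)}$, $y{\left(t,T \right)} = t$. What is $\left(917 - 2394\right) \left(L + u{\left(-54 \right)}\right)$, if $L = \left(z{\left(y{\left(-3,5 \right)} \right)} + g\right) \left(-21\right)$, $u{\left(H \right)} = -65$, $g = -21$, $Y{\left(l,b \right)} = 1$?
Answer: $-524335$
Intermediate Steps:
$z{\left(C \right)} = 1$
$L = 420$ ($L = \left(1 - 21\right) \left(-21\right) = \left(-20\right) \left(-21\right) = 420$)
$\left(917 - 2394\right) \left(L + u{\left(-54 \right)}\right) = \left(917 - 2394\right) \left(420 - 65\right) = \left(917 - 2394\right) 355 = \left(-1477\right) 355 = -524335$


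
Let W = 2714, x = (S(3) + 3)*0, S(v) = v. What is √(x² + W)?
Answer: √2714 ≈ 52.096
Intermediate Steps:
x = 0 (x = (3 + 3)*0 = 6*0 = 0)
√(x² + W) = √(0² + 2714) = √(0 + 2714) = √2714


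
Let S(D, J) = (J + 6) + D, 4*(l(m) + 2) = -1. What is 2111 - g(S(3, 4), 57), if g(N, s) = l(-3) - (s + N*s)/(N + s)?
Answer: 42493/20 ≈ 2124.6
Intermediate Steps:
l(m) = -9/4 (l(m) = -2 + (¼)*(-1) = -2 - ¼ = -9/4)
S(D, J) = 6 + D + J (S(D, J) = (6 + J) + D = 6 + D + J)
g(N, s) = -9/4 - (s + N*s)/(N + s)
2111 - g(S(3, 4), 57) = 2111 - (-13/4*57 - 9*(6 + 3 + 4)/4 - 1*(6 + 3 + 4)*57)/((6 + 3 + 4) + 57) = 2111 - (-741/4 - 9/4*13 - 1*13*57)/(13 + 57) = 2111 - (-741/4 - 117/4 - 741)/70 = 2111 - (-1911)/(70*2) = 2111 - 1*(-273/20) = 2111 + 273/20 = 42493/20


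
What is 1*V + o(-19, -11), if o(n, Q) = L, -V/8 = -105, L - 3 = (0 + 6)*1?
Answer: 849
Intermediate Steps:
L = 9 (L = 3 + (0 + 6)*1 = 3 + 6*1 = 3 + 6 = 9)
V = 840 (V = -8*(-105) = 840)
o(n, Q) = 9
1*V + o(-19, -11) = 1*840 + 9 = 840 + 9 = 849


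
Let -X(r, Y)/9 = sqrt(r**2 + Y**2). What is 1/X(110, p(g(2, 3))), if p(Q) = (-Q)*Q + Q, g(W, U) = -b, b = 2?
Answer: -sqrt(3034)/54612 ≈ -0.0010086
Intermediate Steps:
g(W, U) = -2 (g(W, U) = -1*2 = -2)
p(Q) = Q - Q**2 (p(Q) = -Q**2 + Q = Q - Q**2)
X(r, Y) = -9*sqrt(Y**2 + r**2) (X(r, Y) = -9*sqrt(r**2 + Y**2) = -9*sqrt(Y**2 + r**2))
1/X(110, p(g(2, 3))) = 1/(-9*sqrt((-2*(1 - 1*(-2)))**2 + 110**2)) = 1/(-9*sqrt((-2*(1 + 2))**2 + 12100)) = 1/(-9*sqrt((-2*3)**2 + 12100)) = 1/(-9*sqrt((-6)**2 + 12100)) = 1/(-9*sqrt(36 + 12100)) = 1/(-18*sqrt(3034)) = -sqrt(3034)/54612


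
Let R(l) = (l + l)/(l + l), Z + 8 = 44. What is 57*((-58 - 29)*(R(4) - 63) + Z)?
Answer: 309510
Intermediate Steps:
Z = 36 (Z = -8 + 44 = 36)
R(l) = 1 (R(l) = (2*l)/((2*l)) = (2*l)*(1/(2*l)) = 1)
57*((-58 - 29)*(R(4) - 63) + Z) = 57*((-58 - 29)*(1 - 63) + 36) = 57*(-87*(-62) + 36) = 57*(5394 + 36) = 57*5430 = 309510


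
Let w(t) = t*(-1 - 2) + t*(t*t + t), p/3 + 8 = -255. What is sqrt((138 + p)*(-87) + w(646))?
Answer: sqrt(270058151) ≈ 16433.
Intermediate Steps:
p = -789 (p = -24 + 3*(-255) = -24 - 765 = -789)
w(t) = -3*t + t*(t + t**2) (w(t) = t*(-3) + t*(t**2 + t) = -3*t + t*(t + t**2))
sqrt((138 + p)*(-87) + w(646)) = sqrt((138 - 789)*(-87) + 646*(-3 + 646 + 646**2)) = sqrt(-651*(-87) + 646*(-3 + 646 + 417316)) = sqrt(56637 + 646*417959) = sqrt(56637 + 270001514) = sqrt(270058151)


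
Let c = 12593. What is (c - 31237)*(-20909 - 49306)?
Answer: 1309088460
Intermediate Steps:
(c - 31237)*(-20909 - 49306) = (12593 - 31237)*(-20909 - 49306) = -18644*(-70215) = 1309088460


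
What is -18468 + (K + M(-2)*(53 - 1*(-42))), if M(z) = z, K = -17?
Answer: -18675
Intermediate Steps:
-18468 + (K + M(-2)*(53 - 1*(-42))) = -18468 + (-17 - 2*(53 - 1*(-42))) = -18468 + (-17 - 2*(53 + 42)) = -18468 + (-17 - 2*95) = -18468 + (-17 - 190) = -18468 - 207 = -18675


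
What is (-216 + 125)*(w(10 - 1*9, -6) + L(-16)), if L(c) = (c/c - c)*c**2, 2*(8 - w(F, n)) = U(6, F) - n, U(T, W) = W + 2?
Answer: -792701/2 ≈ -3.9635e+5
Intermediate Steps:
U(T, W) = 2 + W
w(F, n) = 7 + n/2 - F/2 (w(F, n) = 8 - ((2 + F) - n)/2 = 8 - (2 + F - n)/2 = 8 + (-1 + n/2 - F/2) = 7 + n/2 - F/2)
L(c) = c**2*(1 - c) (L(c) = (1 - c)*c**2 = c**2*(1 - c))
(-216 + 125)*(w(10 - 1*9, -6) + L(-16)) = (-216 + 125)*((7 + (1/2)*(-6) - (10 - 1*9)/2) + (-16)**2*(1 - 1*(-16))) = -91*((7 - 3 - (10 - 9)/2) + 256*(1 + 16)) = -91*((7 - 3 - 1/2*1) + 256*17) = -91*((7 - 3 - 1/2) + 4352) = -91*(7/2 + 4352) = -91*8711/2 = -792701/2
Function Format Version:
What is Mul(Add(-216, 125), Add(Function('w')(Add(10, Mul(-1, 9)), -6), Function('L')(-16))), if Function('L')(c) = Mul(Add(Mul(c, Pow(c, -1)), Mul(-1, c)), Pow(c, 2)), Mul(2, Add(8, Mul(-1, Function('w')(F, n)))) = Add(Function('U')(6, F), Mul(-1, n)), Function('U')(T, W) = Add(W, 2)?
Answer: Rational(-792701, 2) ≈ -3.9635e+5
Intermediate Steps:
Function('U')(T, W) = Add(2, W)
Function('w')(F, n) = Add(7, Mul(Rational(1, 2), n), Mul(Rational(-1, 2), F)) (Function('w')(F, n) = Add(8, Mul(Rational(-1, 2), Add(Add(2, F), Mul(-1, n)))) = Add(8, Mul(Rational(-1, 2), Add(2, F, Mul(-1, n)))) = Add(8, Add(-1, Mul(Rational(1, 2), n), Mul(Rational(-1, 2), F))) = Add(7, Mul(Rational(1, 2), n), Mul(Rational(-1, 2), F)))
Function('L')(c) = Mul(Pow(c, 2), Add(1, Mul(-1, c))) (Function('L')(c) = Mul(Add(1, Mul(-1, c)), Pow(c, 2)) = Mul(Pow(c, 2), Add(1, Mul(-1, c))))
Mul(Add(-216, 125), Add(Function('w')(Add(10, Mul(-1, 9)), -6), Function('L')(-16))) = Mul(Add(-216, 125), Add(Add(7, Mul(Rational(1, 2), -6), Mul(Rational(-1, 2), Add(10, Mul(-1, 9)))), Mul(Pow(-16, 2), Add(1, Mul(-1, -16))))) = Mul(-91, Add(Add(7, -3, Mul(Rational(-1, 2), Add(10, -9))), Mul(256, Add(1, 16)))) = Mul(-91, Add(Add(7, -3, Mul(Rational(-1, 2), 1)), Mul(256, 17))) = Mul(-91, Add(Add(7, -3, Rational(-1, 2)), 4352)) = Mul(-91, Add(Rational(7, 2), 4352)) = Mul(-91, Rational(8711, 2)) = Rational(-792701, 2)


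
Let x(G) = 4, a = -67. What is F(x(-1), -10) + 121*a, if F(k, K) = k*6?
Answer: -8083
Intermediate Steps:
F(k, K) = 6*k
F(x(-1), -10) + 121*a = 6*4 + 121*(-67) = 24 - 8107 = -8083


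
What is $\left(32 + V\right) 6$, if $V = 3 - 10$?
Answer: $150$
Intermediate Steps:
$V = -7$ ($V = 3 - 10 = -7$)
$\left(32 + V\right) 6 = \left(32 - 7\right) 6 = 25 \cdot 6 = 150$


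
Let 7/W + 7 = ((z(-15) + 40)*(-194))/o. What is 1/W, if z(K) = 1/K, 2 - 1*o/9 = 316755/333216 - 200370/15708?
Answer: -894874866823/90324020295 ≈ -9.9074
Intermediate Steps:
o = 6021601353/48464416 (o = 18 - 9*(316755/333216 - 200370/15708) = 18 - 9*(316755*(1/333216) - 200370*1/15708) = 18 - 9*(35195/37024 - 33395/2618) = 18 - 9*(-572137985/48464416) = 18 + 5149241865/48464416 = 6021601353/48464416 ≈ 124.25)
W = -90324020295/894874866823 (W = 7/(-7 + ((1/(-15) + 40)*(-194))/(6021601353/48464416)) = 7/(-7 + ((-1/15 + 40)*(-194))*(48464416/6021601353)) = 7/(-7 + ((599/15)*(-194))*(48464416/6021601353)) = 7/(-7 - 116206/15*48464416/6021601353) = 7/(-7 - 5631855925696/90324020295) = 7/(-6264124067761/90324020295) = 7*(-90324020295/6264124067761) = -90324020295/894874866823 ≈ -0.10093)
1/W = 1/(-90324020295/894874866823) = -894874866823/90324020295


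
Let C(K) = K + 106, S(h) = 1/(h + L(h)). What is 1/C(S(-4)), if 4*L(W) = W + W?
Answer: 6/635 ≈ 0.0094488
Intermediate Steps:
L(W) = W/2 (L(W) = (W + W)/4 = (2*W)/4 = W/2)
S(h) = 2/(3*h) (S(h) = 1/(h + h/2) = 1/(3*h/2) = 2/(3*h))
C(K) = 106 + K
1/C(S(-4)) = 1/(106 + (⅔)/(-4)) = 1/(106 + (⅔)*(-¼)) = 1/(106 - ⅙) = 1/(635/6) = 6/635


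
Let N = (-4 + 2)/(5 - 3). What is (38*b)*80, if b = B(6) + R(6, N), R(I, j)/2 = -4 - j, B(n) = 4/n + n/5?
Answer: -37696/3 ≈ -12565.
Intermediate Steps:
N = -1 (N = -2/2 = -2*½ = -1)
B(n) = 4/n + n/5 (B(n) = 4/n + n*(⅕) = 4/n + n/5)
R(I, j) = -8 - 2*j (R(I, j) = 2*(-4 - j) = -8 - 2*j)
b = -62/15 (b = (4/6 + (⅕)*6) + (-8 - 2*(-1)) = (4*(⅙) + 6/5) + (-8 + 2) = (⅔ + 6/5) - 6 = 28/15 - 6 = -62/15 ≈ -4.1333)
(38*b)*80 = (38*(-62/15))*80 = -2356/15*80 = -37696/3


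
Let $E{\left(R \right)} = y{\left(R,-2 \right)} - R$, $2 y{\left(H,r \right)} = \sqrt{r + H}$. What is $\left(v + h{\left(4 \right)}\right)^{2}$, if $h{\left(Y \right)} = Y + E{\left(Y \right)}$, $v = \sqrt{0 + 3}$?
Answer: $\frac{7}{2} + \sqrt{6} \approx 5.9495$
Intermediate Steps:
$y{\left(H,r \right)} = \frac{\sqrt{H + r}}{2}$ ($y{\left(H,r \right)} = \frac{\sqrt{r + H}}{2} = \frac{\sqrt{H + r}}{2}$)
$v = \sqrt{3} \approx 1.732$
$E{\left(R \right)} = \frac{\sqrt{-2 + R}}{2} - R$ ($E{\left(R \right)} = \frac{\sqrt{R - 2}}{2} - R = \frac{\sqrt{-2 + R}}{2} - R$)
$h{\left(Y \right)} = \frac{\sqrt{-2 + Y}}{2}$ ($h{\left(Y \right)} = Y - \left(Y - \frac{\sqrt{-2 + Y}}{2}\right) = \frac{\sqrt{-2 + Y}}{2}$)
$\left(v + h{\left(4 \right)}\right)^{2} = \left(\sqrt{3} + \frac{\sqrt{-2 + 4}}{2}\right)^{2} = \left(\sqrt{3} + \frac{\sqrt{2}}{2}\right)^{2}$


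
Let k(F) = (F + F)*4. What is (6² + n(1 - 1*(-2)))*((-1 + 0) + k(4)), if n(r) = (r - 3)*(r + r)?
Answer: 1116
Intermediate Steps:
k(F) = 8*F (k(F) = (2*F)*4 = 8*F)
n(r) = 2*r*(-3 + r) (n(r) = (-3 + r)*(2*r) = 2*r*(-3 + r))
(6² + n(1 - 1*(-2)))*((-1 + 0) + k(4)) = (6² + 2*(1 - 1*(-2))*(-3 + (1 - 1*(-2))))*((-1 + 0) + 8*4) = (36 + 2*(1 + 2)*(-3 + (1 + 2)))*(-1 + 32) = (36 + 2*3*(-3 + 3))*31 = (36 + 2*3*0)*31 = (36 + 0)*31 = 36*31 = 1116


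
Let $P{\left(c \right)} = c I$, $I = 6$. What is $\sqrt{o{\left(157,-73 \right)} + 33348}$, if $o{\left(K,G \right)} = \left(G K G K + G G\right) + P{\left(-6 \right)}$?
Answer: $\sqrt{131393162} \approx 11463.0$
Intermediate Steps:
$P{\left(c \right)} = 6 c$ ($P{\left(c \right)} = c 6 = 6 c$)
$o{\left(K,G \right)} = -36 + G^{2} + G^{2} K^{2}$ ($o{\left(K,G \right)} = \left(G K G K + G G\right) + 6 \left(-6\right) = \left(K G^{2} K + G^{2}\right) - 36 = \left(G^{2} K^{2} + G^{2}\right) - 36 = \left(G^{2} + G^{2} K^{2}\right) - 36 = -36 + G^{2} + G^{2} K^{2}$)
$\sqrt{o{\left(157,-73 \right)} + 33348} = \sqrt{\left(-36 + \left(-73\right)^{2} + \left(-73\right)^{2} \cdot 157^{2}\right) + 33348} = \sqrt{\left(-36 + 5329 + 5329 \cdot 24649\right) + 33348} = \sqrt{\left(-36 + 5329 + 131354521\right) + 33348} = \sqrt{131359814 + 33348} = \sqrt{131393162}$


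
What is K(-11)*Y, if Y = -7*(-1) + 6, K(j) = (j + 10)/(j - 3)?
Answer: 13/14 ≈ 0.92857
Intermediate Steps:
K(j) = (10 + j)/(-3 + j)
Y = 13 (Y = 7 + 6 = 13)
K(-11)*Y = ((10 - 11)/(-3 - 11))*13 = (-1/(-14))*13 = -1/14*(-1)*13 = (1/14)*13 = 13/14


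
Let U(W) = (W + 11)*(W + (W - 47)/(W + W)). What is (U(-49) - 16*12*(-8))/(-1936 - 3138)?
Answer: -82339/124313 ≈ -0.66235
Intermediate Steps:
U(W) = (11 + W)*(W + (-47 + W)/(2*W)) (U(W) = (11 + W)*(W + (-47 + W)/((2*W))) = (11 + W)*(W + (-47 + W)*(1/(2*W))) = (11 + W)*(W + (-47 + W)/(2*W)))
(U(-49) - 16*12*(-8))/(-1936 - 3138) = ((-18 + (-49)² - 517/2/(-49) + (23/2)*(-49)) - 16*12*(-8))/(-1936 - 3138) = ((-18 + 2401 - 517/2*(-1/49) - 1127/2) - 192*(-8))/(-5074) = ((-18 + 2401 + 517/98 - 1127/2) + 1536)*(-1/5074) = (89414/49 + 1536)*(-1/5074) = (164678/49)*(-1/5074) = -82339/124313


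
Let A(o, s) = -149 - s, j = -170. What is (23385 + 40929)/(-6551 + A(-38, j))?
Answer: -32157/3265 ≈ -9.8490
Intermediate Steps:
(23385 + 40929)/(-6551 + A(-38, j)) = (23385 + 40929)/(-6551 + (-149 - 1*(-170))) = 64314/(-6551 + (-149 + 170)) = 64314/(-6551 + 21) = 64314/(-6530) = 64314*(-1/6530) = -32157/3265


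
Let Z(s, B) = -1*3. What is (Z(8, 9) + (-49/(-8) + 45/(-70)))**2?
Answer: 19321/3136 ≈ 6.1610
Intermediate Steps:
Z(s, B) = -3
(Z(8, 9) + (-49/(-8) + 45/(-70)))**2 = (-3 + (-49/(-8) + 45/(-70)))**2 = (-3 + (-49*(-1/8) + 45*(-1/70)))**2 = (-3 + (49/8 - 9/14))**2 = (-3 + 307/56)**2 = (139/56)**2 = 19321/3136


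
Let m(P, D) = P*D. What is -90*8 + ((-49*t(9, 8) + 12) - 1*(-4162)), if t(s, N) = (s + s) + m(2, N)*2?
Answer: 1004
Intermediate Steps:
m(P, D) = D*P
t(s, N) = 2*s + 4*N (t(s, N) = (s + s) + (N*2)*2 = 2*s + (2*N)*2 = 2*s + 4*N)
-90*8 + ((-49*t(9, 8) + 12) - 1*(-4162)) = -90*8 + ((-49*(2*9 + 4*8) + 12) - 1*(-4162)) = -720 + ((-49*(18 + 32) + 12) + 4162) = -720 + ((-49*50 + 12) + 4162) = -720 + ((-2450 + 12) + 4162) = -720 + (-2438 + 4162) = -720 + 1724 = 1004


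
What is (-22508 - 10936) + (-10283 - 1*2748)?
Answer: -46475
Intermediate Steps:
(-22508 - 10936) + (-10283 - 1*2748) = -33444 + (-10283 - 2748) = -33444 - 13031 = -46475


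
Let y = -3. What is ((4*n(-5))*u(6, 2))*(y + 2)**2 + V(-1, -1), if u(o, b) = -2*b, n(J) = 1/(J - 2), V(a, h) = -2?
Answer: 2/7 ≈ 0.28571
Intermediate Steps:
n(J) = 1/(-2 + J)
((4*n(-5))*u(6, 2))*(y + 2)**2 + V(-1, -1) = ((4/(-2 - 5))*(-2*2))*(-3 + 2)**2 - 2 = ((4/(-7))*(-4))*(-1)**2 - 2 = ((4*(-1/7))*(-4))*1 - 2 = -4/7*(-4)*1 - 2 = (16/7)*1 - 2 = 16/7 - 2 = 2/7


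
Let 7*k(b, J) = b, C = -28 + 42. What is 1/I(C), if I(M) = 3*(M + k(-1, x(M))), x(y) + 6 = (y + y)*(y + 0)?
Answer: 7/291 ≈ 0.024055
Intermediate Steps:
x(y) = -6 + 2*y² (x(y) = -6 + (y + y)*(y + 0) = -6 + (2*y)*y = -6 + 2*y²)
C = 14
k(b, J) = b/7
I(M) = -3/7 + 3*M (I(M) = 3*(M + (⅐)*(-1)) = 3*(M - ⅐) = 3*(-⅐ + M) = -3/7 + 3*M)
1/I(C) = 1/(-3/7 + 3*14) = 1/(-3/7 + 42) = 1/(291/7) = 7/291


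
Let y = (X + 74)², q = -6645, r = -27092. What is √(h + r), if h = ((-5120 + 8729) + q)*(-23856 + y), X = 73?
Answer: 20*√16987 ≈ 2606.7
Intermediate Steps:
y = 21609 (y = (73 + 74)² = 147² = 21609)
h = 6821892 (h = ((-5120 + 8729) - 6645)*(-23856 + 21609) = (3609 - 6645)*(-2247) = -3036*(-2247) = 6821892)
√(h + r) = √(6821892 - 27092) = √6794800 = 20*√16987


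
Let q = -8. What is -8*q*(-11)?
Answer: -704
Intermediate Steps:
-8*q*(-11) = -8*(-8)*(-11) = 64*(-11) = -704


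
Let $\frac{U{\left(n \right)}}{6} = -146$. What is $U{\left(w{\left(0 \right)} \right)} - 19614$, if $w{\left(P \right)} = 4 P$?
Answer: $-20490$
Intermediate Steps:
$U{\left(n \right)} = -876$ ($U{\left(n \right)} = 6 \left(-146\right) = -876$)
$U{\left(w{\left(0 \right)} \right)} - 19614 = -876 - 19614 = -20490$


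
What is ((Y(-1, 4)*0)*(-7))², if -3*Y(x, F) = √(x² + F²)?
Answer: 0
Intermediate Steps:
Y(x, F) = -√(F² + x²)/3 (Y(x, F) = -√(x² + F²)/3 = -√(F² + x²)/3)
((Y(-1, 4)*0)*(-7))² = ((-√(4² + (-1)²)/3*0)*(-7))² = ((-√(16 + 1)/3*0)*(-7))² = ((-√17/3*0)*(-7))² = (0*(-7))² = 0² = 0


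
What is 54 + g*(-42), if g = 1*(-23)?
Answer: 1020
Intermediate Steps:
g = -23
54 + g*(-42) = 54 - 23*(-42) = 54 + 966 = 1020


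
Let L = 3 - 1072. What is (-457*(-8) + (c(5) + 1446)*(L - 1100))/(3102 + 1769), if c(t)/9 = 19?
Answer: -3503617/4871 ≈ -719.28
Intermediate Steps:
c(t) = 171 (c(t) = 9*19 = 171)
L = -1069
(-457*(-8) + (c(5) + 1446)*(L - 1100))/(3102 + 1769) = (-457*(-8) + (171 + 1446)*(-1069 - 1100))/(3102 + 1769) = (3656 + 1617*(-2169))/4871 = (3656 - 3507273)*(1/4871) = -3503617*1/4871 = -3503617/4871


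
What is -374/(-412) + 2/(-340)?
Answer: 7896/8755 ≈ 0.90189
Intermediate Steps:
-374/(-412) + 2/(-340) = -374*(-1/412) + 2*(-1/340) = 187/206 - 1/170 = 7896/8755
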